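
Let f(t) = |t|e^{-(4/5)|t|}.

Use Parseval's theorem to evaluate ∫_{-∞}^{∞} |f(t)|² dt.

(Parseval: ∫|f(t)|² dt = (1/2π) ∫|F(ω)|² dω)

∫|f(t)|² dt = \frac{125}{128}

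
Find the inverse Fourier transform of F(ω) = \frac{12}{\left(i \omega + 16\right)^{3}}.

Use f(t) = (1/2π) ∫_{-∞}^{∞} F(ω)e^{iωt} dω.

f(t) = 6 t^{2} e^{- 16 t} u\left(t\right)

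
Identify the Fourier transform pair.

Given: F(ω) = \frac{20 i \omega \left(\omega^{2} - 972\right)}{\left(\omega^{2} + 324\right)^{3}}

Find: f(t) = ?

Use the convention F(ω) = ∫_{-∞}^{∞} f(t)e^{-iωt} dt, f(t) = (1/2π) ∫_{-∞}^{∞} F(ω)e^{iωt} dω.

f(t) = 5 t e^{- 18 \left|{t}\right|} \left|{t}\right|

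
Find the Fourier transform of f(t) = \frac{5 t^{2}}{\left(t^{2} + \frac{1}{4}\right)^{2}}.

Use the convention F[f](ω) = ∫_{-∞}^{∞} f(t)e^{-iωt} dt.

F(ω) = \frac{5 \pi \left(2 - \left|{\omega}\right|\right) e^{- \frac{\left|{\omega}\right|}{2}}}{2}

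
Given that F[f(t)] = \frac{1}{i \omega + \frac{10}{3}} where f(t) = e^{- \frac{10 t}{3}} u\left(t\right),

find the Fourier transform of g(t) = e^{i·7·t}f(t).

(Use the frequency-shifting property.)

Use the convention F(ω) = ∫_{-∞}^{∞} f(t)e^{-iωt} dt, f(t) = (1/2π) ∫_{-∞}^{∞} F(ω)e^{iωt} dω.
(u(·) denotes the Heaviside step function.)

F[g](ω) = \frac{3}{3 i \left(\omega - 7\right) + 10}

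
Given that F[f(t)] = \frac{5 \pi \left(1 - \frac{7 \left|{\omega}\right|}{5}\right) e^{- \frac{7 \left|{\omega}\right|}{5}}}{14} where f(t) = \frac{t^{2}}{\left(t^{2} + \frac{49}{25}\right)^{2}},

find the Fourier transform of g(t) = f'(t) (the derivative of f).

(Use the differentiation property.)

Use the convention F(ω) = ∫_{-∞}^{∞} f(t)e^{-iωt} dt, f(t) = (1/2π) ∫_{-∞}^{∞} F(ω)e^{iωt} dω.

F[g](ω) = \frac{i \pi \omega \left(5 - 7 \left|{\omega}\right|\right) e^{- \frac{7 \left|{\omega}\right|}{5}}}{14}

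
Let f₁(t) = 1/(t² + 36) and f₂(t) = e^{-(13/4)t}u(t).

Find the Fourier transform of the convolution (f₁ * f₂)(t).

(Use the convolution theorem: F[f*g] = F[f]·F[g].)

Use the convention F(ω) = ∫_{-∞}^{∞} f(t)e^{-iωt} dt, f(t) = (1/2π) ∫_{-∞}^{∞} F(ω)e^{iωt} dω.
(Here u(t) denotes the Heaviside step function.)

F[f₁*f₂](ω) = \frac{2 \pi e^{- 6 \left|{\omega}\right|}}{3 \left(4 i \omega + 13\right)}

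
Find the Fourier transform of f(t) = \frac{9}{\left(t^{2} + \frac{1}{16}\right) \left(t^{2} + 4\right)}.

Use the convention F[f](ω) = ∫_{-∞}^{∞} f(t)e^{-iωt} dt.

F(ω) = - \frac{8 \pi e^{- 2 \left|{\omega}\right|}}{7} + \frac{64 \pi e^{- \frac{\left|{\omega}\right|}{4}}}{7}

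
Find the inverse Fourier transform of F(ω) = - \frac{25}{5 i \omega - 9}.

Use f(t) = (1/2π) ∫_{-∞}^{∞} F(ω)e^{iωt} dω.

f(t) = 5 e^{\frac{9 t}{5}} u\left(- t\right)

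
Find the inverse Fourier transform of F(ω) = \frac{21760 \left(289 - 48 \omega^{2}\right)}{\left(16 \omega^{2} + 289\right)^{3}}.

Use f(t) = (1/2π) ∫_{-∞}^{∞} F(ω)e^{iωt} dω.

f(t) = 5 t^{2} e^{- \frac{17 \left|{t}\right|}{4}}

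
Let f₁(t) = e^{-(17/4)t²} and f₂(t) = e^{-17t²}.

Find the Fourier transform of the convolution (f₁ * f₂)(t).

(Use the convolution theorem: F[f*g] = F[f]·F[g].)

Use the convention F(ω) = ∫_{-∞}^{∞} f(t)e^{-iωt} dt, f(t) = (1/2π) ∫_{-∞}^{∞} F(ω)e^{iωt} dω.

F[f₁*f₂](ω) = \frac{2 \pi e^{- \frac{5 \omega^{2}}{68}}}{17}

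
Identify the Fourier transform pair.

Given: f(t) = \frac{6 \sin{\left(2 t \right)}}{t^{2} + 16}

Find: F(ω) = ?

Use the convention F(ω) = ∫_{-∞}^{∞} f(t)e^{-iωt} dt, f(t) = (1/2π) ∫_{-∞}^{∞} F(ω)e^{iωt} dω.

F(ω) = \frac{3 i \pi e^{- 4 \left|{\omega + 2}\right|}}{4} - \frac{3 i \pi e^{- 4 \left|{\omega - 2}\right|}}{4}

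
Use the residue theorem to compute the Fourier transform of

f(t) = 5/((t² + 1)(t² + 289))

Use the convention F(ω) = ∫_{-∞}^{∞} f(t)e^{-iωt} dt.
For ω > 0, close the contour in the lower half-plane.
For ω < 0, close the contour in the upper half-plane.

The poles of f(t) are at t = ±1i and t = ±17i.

Let g(z) = f(z)e^{-iωz}; for large |z| the factor e^{-iωz} decays in the lower half-plane when ω > 0 and in the upper half-plane when ω < 0.

Case ω > 0 (lower half-plane, clockwise contour ⇒ F(ω) = -2πi·ΣRes):
  Res_{z = - i} g(z) = \frac{5 i e^{- \omega}}{576}
  Res_{z = - 17 i} g(z) = - \frac{5 i e^{- 17 \omega}}{9792}
  F(ω) = -2πi·ΣRes = \frac{5 \pi \left(17 e^{16 \omega} - 1\right) e^{- 17 \omega}}{4896}

Case ω < 0 (upper half-plane, counterclockwise contour ⇒ F(ω) = +2πi·ΣRes):
  Res_{z = i} g(z) = - \frac{5 i e^{\omega}}{576}
  Res_{z = 17 i} g(z) = \frac{5 i e^{17 \omega}}{9792}
  F(ω) = 2πi·ΣRes = \frac{5 \pi \left(17 - e^{16 \omega}\right) e^{\omega}}{4896}

Both cases combine into a single formula in |ω|:

F(ω) = \frac{5 \pi \left(17 e^{16 \left|{\omega}\right|} - 1\right) e^{- 17 \left|{\omega}\right|}}{4896}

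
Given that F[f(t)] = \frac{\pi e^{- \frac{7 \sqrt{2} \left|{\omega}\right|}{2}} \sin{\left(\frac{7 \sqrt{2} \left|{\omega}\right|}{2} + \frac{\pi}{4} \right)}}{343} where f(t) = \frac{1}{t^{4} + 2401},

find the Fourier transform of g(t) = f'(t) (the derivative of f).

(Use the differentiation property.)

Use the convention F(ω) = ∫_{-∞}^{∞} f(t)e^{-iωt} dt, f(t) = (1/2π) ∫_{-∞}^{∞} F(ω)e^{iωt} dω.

F[g](ω) = \frac{i \pi \omega e^{- \frac{7 \sqrt{2} \left|{\omega}\right|}{2}} \sin{\left(\frac{7 \sqrt{2} \left|{\omega}\right|}{2} + \frac{\pi}{4} \right)}}{343}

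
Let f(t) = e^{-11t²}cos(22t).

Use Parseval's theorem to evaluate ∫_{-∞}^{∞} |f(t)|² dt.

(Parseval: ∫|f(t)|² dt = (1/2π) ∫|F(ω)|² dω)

∫|f(t)|² dt = \frac{\sqrt{22} \sqrt{\pi} \left(1 + e^{22}\right)}{44 e^{22}}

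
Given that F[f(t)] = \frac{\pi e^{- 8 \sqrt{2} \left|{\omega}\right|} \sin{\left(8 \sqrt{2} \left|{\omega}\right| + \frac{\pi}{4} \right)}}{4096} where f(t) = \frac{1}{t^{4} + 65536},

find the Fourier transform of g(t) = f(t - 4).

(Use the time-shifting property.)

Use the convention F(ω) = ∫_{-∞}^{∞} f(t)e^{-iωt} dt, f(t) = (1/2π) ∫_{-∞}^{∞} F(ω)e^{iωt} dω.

F[g](ω) = \frac{\pi e^{- 4 i \omega - 8 \sqrt{2} \left|{\omega}\right|} \sin{\left(8 \sqrt{2} \left|{\omega}\right| + \frac{\pi}{4} \right)}}{4096}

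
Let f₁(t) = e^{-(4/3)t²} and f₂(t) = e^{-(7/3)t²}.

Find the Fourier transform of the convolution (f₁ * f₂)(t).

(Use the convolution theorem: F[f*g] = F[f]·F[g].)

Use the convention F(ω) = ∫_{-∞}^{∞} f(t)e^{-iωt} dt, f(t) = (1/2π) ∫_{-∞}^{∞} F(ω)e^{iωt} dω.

F[f₁*f₂](ω) = \frac{3 \sqrt{7} \pi e^{- \frac{33 \omega^{2}}{112}}}{14}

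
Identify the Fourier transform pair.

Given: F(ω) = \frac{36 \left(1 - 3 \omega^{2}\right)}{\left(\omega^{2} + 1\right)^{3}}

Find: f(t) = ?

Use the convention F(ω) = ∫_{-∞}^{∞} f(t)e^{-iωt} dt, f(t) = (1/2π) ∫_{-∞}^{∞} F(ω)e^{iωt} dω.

f(t) = 9 t^{2} e^{- \left|{t}\right|}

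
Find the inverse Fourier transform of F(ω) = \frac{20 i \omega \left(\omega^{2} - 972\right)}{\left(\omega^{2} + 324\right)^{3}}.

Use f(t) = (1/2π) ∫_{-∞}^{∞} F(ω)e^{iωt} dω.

f(t) = 5 t e^{- 18 \left|{t}\right|} \left|{t}\right|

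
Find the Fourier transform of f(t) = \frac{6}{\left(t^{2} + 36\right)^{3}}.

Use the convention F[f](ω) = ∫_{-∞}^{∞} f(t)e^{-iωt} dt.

F(ω) = \frac{\pi \left(12 \omega^{2} + 6 \left|{\omega}\right| + 1\right) e^{- 6 \left|{\omega}\right|}}{3456}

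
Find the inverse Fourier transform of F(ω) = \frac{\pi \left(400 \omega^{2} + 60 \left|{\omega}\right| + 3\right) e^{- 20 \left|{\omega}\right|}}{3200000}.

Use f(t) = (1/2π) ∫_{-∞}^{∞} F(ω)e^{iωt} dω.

f(t) = \frac{8}{\left(t^{2} + 400\right)^{3}}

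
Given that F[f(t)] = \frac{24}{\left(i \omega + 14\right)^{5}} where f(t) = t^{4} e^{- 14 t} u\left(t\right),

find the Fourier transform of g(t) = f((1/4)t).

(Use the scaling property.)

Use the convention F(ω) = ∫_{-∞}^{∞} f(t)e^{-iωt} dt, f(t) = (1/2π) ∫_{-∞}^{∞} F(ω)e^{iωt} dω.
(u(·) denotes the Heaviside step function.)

F[g](ω) = \frac{3}{\left(2 i \omega + 7\right)^{5}}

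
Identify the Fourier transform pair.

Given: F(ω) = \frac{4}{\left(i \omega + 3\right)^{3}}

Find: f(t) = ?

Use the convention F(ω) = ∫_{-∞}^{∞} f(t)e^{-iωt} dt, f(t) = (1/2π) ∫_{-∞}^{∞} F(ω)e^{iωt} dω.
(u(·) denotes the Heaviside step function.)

f(t) = 2 t^{2} e^{- 3 t} u\left(t\right)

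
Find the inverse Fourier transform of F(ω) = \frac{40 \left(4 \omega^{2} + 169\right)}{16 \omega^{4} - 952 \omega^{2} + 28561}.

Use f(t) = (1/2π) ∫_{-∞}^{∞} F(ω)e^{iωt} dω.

f(t) = 2 e^{- \frac{5 \left|{t}\right|}{2}} \cos{\left(6 \left|{t}\right| \right)}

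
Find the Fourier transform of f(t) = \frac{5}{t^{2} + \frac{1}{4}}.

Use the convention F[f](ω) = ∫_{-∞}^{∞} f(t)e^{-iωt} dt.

F(ω) = 10 \pi e^{- \frac{\left|{\omega}\right|}{2}}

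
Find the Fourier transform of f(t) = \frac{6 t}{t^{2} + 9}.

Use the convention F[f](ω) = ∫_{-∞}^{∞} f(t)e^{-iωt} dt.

F(ω) = - 6 i \pi e^{- 3 \left|{\omega}\right|} \operatorname{sign}{\left(\omega \right)}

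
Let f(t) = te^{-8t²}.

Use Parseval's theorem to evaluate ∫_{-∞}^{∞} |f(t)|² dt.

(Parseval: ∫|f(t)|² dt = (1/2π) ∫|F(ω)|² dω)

∫|f(t)|² dt = \frac{\sqrt{\pi}}{128}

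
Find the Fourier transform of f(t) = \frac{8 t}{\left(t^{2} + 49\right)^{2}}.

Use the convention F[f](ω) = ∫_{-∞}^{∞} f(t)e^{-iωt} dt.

F(ω) = - \frac{4 i \pi \omega e^{- 7 \left|{\omega}\right|}}{7}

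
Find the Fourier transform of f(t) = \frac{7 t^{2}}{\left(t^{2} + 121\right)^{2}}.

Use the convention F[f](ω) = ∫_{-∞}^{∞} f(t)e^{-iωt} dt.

F(ω) = \frac{7 \pi \left(1 - 11 \left|{\omega}\right|\right) e^{- 11 \left|{\omega}\right|}}{22}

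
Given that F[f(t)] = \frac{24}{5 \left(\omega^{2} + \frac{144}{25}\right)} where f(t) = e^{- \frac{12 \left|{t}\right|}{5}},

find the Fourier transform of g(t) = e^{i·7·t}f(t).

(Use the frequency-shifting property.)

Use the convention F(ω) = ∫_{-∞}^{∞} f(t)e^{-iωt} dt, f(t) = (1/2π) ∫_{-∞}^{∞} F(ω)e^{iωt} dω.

F[g](ω) = \frac{120}{25 \left(\omega - 7\right)^{2} + 144}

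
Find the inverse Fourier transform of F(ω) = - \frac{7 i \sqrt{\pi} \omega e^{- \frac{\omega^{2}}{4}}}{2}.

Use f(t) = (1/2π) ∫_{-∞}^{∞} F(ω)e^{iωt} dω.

f(t) = 7 t e^{- t^{2}}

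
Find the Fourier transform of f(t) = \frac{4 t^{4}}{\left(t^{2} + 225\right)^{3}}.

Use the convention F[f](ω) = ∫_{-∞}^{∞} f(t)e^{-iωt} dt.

F(ω) = \frac{\pi \left(75 \omega^{2} - 25 \left|{\omega}\right| + 1\right) e^{- 15 \left|{\omega}\right|}}{10}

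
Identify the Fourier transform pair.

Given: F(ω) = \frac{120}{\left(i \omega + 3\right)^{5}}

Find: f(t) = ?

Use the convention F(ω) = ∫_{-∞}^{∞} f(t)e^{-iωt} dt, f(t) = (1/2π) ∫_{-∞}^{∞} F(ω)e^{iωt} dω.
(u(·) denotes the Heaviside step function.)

f(t) = 5 t^{4} e^{- 3 t} u\left(t\right)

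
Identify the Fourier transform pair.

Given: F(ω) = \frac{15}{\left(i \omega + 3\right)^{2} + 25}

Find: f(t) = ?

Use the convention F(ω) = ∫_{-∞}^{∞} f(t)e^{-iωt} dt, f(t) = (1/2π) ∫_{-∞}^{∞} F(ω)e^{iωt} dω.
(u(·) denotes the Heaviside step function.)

f(t) = 3 e^{- 3 t} \sin{\left(5 t \right)} u\left(t\right)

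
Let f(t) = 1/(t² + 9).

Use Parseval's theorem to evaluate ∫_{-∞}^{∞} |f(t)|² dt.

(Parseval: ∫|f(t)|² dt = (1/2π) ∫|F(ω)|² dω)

∫|f(t)|² dt = \frac{\pi}{54}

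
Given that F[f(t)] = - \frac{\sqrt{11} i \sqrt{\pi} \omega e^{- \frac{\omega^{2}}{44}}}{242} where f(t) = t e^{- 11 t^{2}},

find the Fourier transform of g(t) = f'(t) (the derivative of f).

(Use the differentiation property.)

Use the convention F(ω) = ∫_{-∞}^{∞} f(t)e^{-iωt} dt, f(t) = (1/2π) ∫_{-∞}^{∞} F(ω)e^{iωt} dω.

F[g](ω) = \frac{\sqrt{11} \sqrt{\pi} \omega^{2} e^{- \frac{\omega^{2}}{44}}}{242}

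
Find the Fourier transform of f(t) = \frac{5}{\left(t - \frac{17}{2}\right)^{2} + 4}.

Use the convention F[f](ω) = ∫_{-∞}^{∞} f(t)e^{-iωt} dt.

F(ω) = \frac{5 \pi e^{- \frac{17 i \omega}{2} - 2 \left|{\omega}\right|}}{2}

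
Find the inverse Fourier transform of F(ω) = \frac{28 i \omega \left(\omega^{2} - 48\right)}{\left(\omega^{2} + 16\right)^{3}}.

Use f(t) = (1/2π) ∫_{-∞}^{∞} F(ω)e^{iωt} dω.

f(t) = 7 t e^{- 4 \left|{t}\right|} \left|{t}\right|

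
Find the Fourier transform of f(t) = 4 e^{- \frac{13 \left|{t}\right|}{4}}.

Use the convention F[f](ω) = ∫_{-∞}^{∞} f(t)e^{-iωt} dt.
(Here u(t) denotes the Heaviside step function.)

F(ω) = \frac{416}{16 \omega^{2} + 169}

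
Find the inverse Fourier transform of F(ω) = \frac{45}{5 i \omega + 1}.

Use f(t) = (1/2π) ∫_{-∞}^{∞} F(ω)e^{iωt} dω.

f(t) = 9 e^{- \frac{t}{5}} u\left(t\right)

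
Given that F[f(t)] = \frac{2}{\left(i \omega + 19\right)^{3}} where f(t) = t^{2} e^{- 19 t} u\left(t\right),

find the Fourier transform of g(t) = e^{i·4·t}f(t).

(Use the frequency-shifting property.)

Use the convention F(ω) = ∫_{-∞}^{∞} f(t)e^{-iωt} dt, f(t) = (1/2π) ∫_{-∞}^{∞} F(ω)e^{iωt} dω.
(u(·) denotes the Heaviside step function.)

F[g](ω) = \frac{2}{\left(i \left(\omega - 4\right) + 19\right)^{3}}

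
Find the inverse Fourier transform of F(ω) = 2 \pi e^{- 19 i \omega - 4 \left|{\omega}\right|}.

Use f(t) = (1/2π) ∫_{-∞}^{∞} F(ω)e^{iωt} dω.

f(t) = \frac{8}{\left(t - 19\right)^{2} + 16}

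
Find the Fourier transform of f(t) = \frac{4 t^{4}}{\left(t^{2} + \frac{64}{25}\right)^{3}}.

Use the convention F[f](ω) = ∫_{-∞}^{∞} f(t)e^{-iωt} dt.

F(ω) = \frac{\pi \left(64 \omega^{2} - 200 \left|{\omega}\right| + 75\right) e^{- \frac{8 \left|{\omega}\right|}{5}}}{80}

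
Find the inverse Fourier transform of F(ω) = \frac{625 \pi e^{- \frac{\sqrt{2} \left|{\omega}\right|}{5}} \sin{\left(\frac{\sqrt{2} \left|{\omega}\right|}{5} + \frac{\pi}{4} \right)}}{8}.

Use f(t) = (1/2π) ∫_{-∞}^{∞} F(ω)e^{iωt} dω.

f(t) = \frac{5}{t^{4} + \frac{16}{625}}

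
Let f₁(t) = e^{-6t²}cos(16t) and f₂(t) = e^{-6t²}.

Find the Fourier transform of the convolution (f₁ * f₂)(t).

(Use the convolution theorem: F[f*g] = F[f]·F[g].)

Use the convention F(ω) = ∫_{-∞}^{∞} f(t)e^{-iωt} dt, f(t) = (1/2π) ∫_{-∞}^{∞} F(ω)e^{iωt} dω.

F[f₁*f₂](ω) = \frac{\pi \left(e^{\frac{8 \omega}{3}} + 1\right) e^{- \frac{\omega^{2}}{12} - \frac{4 \omega}{3} - \frac{32}{3}}}{12}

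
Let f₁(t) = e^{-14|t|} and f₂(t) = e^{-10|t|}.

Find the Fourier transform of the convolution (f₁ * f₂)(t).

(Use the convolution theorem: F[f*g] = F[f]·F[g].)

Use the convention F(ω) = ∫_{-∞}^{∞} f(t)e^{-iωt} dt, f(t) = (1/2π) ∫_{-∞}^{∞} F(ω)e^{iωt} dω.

F[f₁*f₂](ω) = \frac{560}{\left(\omega^{2} + 100\right) \left(\omega^{2} + 196\right)}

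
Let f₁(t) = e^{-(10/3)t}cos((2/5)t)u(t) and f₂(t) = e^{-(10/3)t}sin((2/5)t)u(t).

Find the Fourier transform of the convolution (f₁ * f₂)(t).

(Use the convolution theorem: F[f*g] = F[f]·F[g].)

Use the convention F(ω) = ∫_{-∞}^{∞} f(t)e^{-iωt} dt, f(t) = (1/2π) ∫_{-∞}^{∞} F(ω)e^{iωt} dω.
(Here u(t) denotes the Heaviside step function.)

F[f₁*f₂](ω) = \frac{6750 \left(3 i \omega + 10\right)}{\left(25 \left(3 i \omega + 10\right)^{2} + 36\right)^{2}}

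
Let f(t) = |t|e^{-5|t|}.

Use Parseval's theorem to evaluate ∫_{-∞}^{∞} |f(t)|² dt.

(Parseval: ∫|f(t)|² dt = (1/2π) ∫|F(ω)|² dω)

∫|f(t)|² dt = \frac{1}{250}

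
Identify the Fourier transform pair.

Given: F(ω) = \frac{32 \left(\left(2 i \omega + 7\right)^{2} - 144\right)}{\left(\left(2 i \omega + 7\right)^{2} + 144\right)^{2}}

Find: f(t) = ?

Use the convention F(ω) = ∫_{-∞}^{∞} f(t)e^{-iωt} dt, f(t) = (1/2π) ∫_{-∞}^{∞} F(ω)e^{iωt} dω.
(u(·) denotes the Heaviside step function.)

f(t) = 8 t e^{- \frac{7 t}{2}} \cos{\left(6 t \right)} u\left(t\right)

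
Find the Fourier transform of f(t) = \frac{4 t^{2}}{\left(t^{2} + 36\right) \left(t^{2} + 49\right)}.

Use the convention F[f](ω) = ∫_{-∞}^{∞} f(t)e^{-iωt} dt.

F(ω) = \frac{4 \pi \left(7 - 6 e^{\left|{\omega}\right|}\right) e^{- 7 \left|{\omega}\right|}}{13}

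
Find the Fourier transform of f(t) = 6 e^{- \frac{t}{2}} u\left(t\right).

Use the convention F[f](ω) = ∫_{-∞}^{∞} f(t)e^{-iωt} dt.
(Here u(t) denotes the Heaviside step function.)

F(ω) = \frac{12}{2 i \omega + 1}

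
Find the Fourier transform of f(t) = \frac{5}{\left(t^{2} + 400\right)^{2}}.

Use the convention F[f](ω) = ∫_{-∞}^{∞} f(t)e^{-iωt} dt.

F(ω) = \frac{\pi \left(20 \left|{\omega}\right| + 1\right) e^{- 20 \left|{\omega}\right|}}{3200}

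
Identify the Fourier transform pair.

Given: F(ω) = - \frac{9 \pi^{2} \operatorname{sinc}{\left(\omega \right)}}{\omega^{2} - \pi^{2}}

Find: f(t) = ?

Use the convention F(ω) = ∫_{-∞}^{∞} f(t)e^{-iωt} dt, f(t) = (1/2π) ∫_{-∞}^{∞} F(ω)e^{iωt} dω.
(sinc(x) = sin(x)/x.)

f(t) = 9 \left(\begin{cases} \frac{\cos{\left(\pi t \right)}}{2} + \frac{1}{2} & \text{for}\: \left|{t}\right| < 1 \\0 & \text{otherwise} \end{cases}\right)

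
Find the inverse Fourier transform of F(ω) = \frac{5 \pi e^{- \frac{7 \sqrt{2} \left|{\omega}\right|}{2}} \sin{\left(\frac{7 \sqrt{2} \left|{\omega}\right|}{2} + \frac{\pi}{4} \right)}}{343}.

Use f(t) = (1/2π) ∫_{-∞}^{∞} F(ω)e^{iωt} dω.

f(t) = \frac{5}{t^{4} + 2401}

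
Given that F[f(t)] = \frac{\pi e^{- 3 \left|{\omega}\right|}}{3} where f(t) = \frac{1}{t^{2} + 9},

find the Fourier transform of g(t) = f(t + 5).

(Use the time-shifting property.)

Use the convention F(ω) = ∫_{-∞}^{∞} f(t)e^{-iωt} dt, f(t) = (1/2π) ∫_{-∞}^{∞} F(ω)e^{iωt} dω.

F[g](ω) = \frac{\pi e^{5 i \omega - 3 \left|{\omega}\right|}}{3}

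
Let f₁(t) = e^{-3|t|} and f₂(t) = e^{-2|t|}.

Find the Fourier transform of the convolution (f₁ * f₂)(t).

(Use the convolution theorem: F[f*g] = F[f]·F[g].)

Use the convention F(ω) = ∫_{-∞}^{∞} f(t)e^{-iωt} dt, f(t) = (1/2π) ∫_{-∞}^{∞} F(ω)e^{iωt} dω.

F[f₁*f₂](ω) = \frac{24}{\left(\omega^{2} + 4\right) \left(\omega^{2} + 9\right)}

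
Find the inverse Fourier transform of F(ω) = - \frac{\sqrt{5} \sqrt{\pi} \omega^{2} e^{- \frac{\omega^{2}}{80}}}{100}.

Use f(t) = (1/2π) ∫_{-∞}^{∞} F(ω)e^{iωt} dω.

f(t) = 2 \left(80 t^{2} - 2\right) e^{- 20 t^{2}}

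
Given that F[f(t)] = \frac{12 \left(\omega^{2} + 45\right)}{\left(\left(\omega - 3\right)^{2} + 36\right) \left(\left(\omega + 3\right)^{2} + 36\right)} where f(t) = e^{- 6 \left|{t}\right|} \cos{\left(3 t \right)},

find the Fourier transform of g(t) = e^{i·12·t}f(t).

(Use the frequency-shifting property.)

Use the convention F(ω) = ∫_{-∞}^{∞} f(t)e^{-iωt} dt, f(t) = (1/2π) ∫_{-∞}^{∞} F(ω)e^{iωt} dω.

F[g](ω) = \frac{12 \left(\left(\omega - 12\right)^{2} + 45\right)}{\left(\left(\omega - 15\right)^{2} + 36\right) \left(\left(\omega - 9\right)^{2} + 36\right)}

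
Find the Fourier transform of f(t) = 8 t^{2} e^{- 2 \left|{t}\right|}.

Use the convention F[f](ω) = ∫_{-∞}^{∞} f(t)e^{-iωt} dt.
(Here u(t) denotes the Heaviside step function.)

F(ω) = \frac{64 \left(4 - 3 \omega^{2}\right)}{\left(\omega^{2} + 4\right)^{3}}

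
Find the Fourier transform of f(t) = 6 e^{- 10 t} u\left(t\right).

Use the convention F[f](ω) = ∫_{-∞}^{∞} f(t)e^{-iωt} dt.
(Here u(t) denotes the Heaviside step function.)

F(ω) = \frac{6}{i \omega + 10}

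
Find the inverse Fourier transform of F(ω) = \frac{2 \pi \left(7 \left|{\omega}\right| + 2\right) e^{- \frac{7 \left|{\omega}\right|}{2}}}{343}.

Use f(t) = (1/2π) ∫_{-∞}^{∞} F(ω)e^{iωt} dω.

f(t) = \frac{1}{\left(t^{2} + \frac{49}{4}\right)^{2}}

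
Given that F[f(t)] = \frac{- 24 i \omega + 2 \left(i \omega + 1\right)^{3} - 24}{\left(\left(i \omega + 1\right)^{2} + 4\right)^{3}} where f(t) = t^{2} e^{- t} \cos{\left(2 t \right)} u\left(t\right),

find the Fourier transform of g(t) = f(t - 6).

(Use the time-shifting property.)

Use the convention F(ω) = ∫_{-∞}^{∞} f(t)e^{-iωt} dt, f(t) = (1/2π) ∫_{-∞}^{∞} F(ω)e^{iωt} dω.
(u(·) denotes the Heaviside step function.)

F[g](ω) = \frac{2 \left(- 12 i \omega + \left(i \omega + 1\right)^{3} - 12\right) e^{- 6 i \omega}}{\left(\left(i \omega + 1\right)^{2} + 4\right)^{3}}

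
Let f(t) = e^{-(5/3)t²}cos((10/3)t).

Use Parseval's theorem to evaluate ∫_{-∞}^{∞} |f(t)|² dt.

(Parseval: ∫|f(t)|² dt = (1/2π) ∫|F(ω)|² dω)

∫|f(t)|² dt = \frac{\sqrt{30} \sqrt{\pi} \left(1 + e^{\frac{10}{3}}\right)}{20 e^{\frac{10}{3}}}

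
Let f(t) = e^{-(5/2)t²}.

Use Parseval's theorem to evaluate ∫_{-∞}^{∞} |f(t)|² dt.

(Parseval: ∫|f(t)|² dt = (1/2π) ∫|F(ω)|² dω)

∫|f(t)|² dt = \frac{\sqrt{5} \sqrt{\pi}}{5}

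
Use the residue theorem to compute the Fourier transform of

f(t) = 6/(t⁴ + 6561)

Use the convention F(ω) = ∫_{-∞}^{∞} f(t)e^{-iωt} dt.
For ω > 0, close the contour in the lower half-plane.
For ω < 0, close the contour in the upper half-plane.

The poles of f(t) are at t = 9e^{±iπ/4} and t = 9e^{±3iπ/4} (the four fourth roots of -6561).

Let g(z) = f(z)e^{-iωz}; for large |z| the factor e^{-iωz} decays in the lower half-plane when ω > 0 and in the upper half-plane when ω < 0.

Case ω > 0 (lower half-plane, clockwise contour ⇒ F(ω) = -2πi·ΣRes):
  Res_{z = - \frac{9 \sqrt{2}}{2} - \frac{9 \sqrt{2} i}{2}} g(z) = \frac{\sqrt{2} i \left(1 - i\right) e^{\frac{9 \sqrt{2} \omega \left(-1 + i\right)}{2}}}{972}
  Res_{z = \frac{9 \sqrt{2}}{2} - \frac{9 \sqrt{2} i}{2}} g(z) = \frac{\sqrt{2} i \left(1 + i\right) e^{- \frac{9 \sqrt{2} \omega \left(1 + i\right)}{2}}}{972}
  F(ω) = -2πi·ΣRes = \frac{\sqrt{2} \pi \left(1 - i\right) \left(e^{9 \sqrt{2} i \omega} + i\right) e^{- \frac{9 \sqrt{2} \omega \left(1 + i\right)}{2}}}{486} = \frac{2 \pi e^{- \frac{9 \sqrt{2} \omega}{2}} \sin{\left(\frac{9 \sqrt{2} \omega}{2} + \frac{\pi}{4} \right)}}{243}

Case ω < 0 (upper half-plane, counterclockwise contour ⇒ F(ω) = +2πi·ΣRes):
  Res_{z = \frac{9 \sqrt{2}}{2} + \frac{9 \sqrt{2} i}{2}} g(z) = \frac{\sqrt{2} i \left(-1 + i\right) e^{\frac{9 \sqrt{2} \omega \left(1 - i\right)}{2}}}{972}
  Res_{z = - \frac{9 \sqrt{2}}{2} + \frac{9 \sqrt{2} i}{2}} g(z) = \frac{\sqrt{2} \left(1 - i\right) e^{\frac{9 \sqrt{2} \omega \left(1 + i\right)}{2}}}{972}
  F(ω) = 2πi·ΣRes = - \frac{\sqrt{2} i \pi \left(i \left(1 - i\right) e^{\frac{9 \sqrt{2} \omega \left(1 - i\right)}{2}} - \left(1 - i\right) e^{\frac{9 \sqrt{2} \omega \left(1 + i\right)}{2}}\right)}{486} = \frac{2 \pi e^{\frac{9 \sqrt{2} \omega}{2}} \cos{\left(\frac{9 \sqrt{2} \omega}{2} + \frac{\pi}{4} \right)}}{243}

Both cases combine into a single formula in |ω|:

F(ω) = \frac{2 \pi e^{- \frac{9 \sqrt{2} \left|{\omega}\right|}{2}} \sin{\left(\frac{9 \sqrt{2} \left|{\omega}\right|}{2} + \frac{\pi}{4} \right)}}{243}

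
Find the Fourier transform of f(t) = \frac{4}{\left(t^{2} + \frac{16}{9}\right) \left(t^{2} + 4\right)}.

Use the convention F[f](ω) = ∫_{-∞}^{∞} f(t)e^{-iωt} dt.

F(ω) = - \frac{9 \pi e^{- 2 \left|{\omega}\right|}}{10} + \frac{27 \pi e^{- \frac{4 \left|{\omega}\right|}{3}}}{20}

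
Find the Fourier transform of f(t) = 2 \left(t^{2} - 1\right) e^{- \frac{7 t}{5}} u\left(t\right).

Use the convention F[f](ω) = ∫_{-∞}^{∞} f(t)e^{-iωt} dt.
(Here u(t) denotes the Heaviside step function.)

F(ω) = \frac{10 \left(250 i \omega - \left(5 i \omega + 7\right)^{3} + 350\right)}{\left(5 i \omega + 7\right)^{4}}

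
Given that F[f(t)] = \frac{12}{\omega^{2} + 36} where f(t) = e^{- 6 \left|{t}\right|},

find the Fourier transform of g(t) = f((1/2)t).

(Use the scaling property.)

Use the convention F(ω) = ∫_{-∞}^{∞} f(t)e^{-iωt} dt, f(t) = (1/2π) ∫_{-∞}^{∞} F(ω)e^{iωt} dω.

F[g](ω) = \frac{6}{\omega^{2} + 9}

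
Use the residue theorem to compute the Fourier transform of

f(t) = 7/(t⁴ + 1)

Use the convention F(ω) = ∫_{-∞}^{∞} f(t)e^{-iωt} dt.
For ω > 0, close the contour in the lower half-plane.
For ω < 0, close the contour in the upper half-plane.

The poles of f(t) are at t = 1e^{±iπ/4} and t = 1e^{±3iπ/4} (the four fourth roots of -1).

Let g(z) = f(z)e^{-iωz}; for large |z| the factor e^{-iωz} decays in the lower half-plane when ω > 0 and in the upper half-plane when ω < 0.

Case ω > 0 (lower half-plane, clockwise contour ⇒ F(ω) = -2πi·ΣRes):
  Res_{z = - \frac{\sqrt{2}}{2} - \frac{\sqrt{2} i}{2}} g(z) = \frac{7 \sqrt{2} i \left(1 - i\right) e^{\frac{\sqrt{2} \omega \left(-1 + i\right)}{2}}}{8}
  Res_{z = \frac{\sqrt{2}}{2} - \frac{\sqrt{2} i}{2}} g(z) = \frac{7 \sqrt{2} i \left(1 + i\right) e^{- \frac{\sqrt{2} \omega \left(1 + i\right)}{2}}}{8}
  F(ω) = -2πi·ΣRes = \frac{7 \sqrt{2} \pi \left(1 - i\right) \left(e^{\sqrt{2} i \omega} + i\right) e^{- \frac{\sqrt{2} \omega \left(1 + i\right)}{2}}}{4} = 7 \pi e^{- \frac{\sqrt{2} \omega}{2}} \sin{\left(\frac{\sqrt{2} \omega}{2} + \frac{\pi}{4} \right)}

Case ω < 0 (upper half-plane, counterclockwise contour ⇒ F(ω) = +2πi·ΣRes):
  Res_{z = \frac{\sqrt{2}}{2} + \frac{\sqrt{2} i}{2}} g(z) = \frac{7 \sqrt{2} i \left(-1 + i\right) e^{\frac{\sqrt{2} \omega \left(1 - i\right)}{2}}}{8}
  Res_{z = - \frac{\sqrt{2}}{2} + \frac{\sqrt{2} i}{2}} g(z) = \frac{7 \sqrt{2} \left(1 - i\right) e^{\frac{\sqrt{2} \omega \left(1 + i\right)}{2}}}{8}
  F(ω) = 2πi·ΣRes = - \frac{7 \sqrt{2} i \pi \left(i \left(1 - i\right) e^{\frac{\sqrt{2} \omega \left(1 - i\right)}{2}} - \left(1 - i\right) e^{\frac{\sqrt{2} \omega \left(1 + i\right)}{2}}\right)}{4} = 7 \pi e^{\frac{\sqrt{2} \omega}{2}} \cos{\left(\frac{\sqrt{2} \omega}{2} + \frac{\pi}{4} \right)}

Both cases combine into a single formula in |ω|:

F(ω) = 7 \pi e^{- \frac{\sqrt{2} \left|{\omega}\right|}{2}} \sin{\left(\frac{\sqrt{2} \left|{\omega}\right|}{2} + \frac{\pi}{4} \right)}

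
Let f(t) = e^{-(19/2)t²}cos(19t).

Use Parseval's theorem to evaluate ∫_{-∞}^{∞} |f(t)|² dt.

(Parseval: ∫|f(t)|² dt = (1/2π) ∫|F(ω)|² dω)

∫|f(t)|² dt = \frac{\sqrt{19} \sqrt{\pi} \left(1 + e^{19}\right)}{38 e^{19}}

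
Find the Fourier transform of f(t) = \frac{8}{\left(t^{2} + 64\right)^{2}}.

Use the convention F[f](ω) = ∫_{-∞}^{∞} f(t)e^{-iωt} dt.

F(ω) = \frac{\pi \left(8 \left|{\omega}\right| + 1\right) e^{- 8 \left|{\omega}\right|}}{128}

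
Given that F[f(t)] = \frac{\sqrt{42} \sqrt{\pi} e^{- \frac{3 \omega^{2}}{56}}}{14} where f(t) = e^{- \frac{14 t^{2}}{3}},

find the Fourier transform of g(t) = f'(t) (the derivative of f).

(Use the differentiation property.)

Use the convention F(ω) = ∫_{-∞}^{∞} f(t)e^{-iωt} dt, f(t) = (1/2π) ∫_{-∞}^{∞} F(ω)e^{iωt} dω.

F[g](ω) = \frac{\sqrt{42} i \sqrt{\pi} \omega e^{- \frac{3 \omega^{2}}{56}}}{14}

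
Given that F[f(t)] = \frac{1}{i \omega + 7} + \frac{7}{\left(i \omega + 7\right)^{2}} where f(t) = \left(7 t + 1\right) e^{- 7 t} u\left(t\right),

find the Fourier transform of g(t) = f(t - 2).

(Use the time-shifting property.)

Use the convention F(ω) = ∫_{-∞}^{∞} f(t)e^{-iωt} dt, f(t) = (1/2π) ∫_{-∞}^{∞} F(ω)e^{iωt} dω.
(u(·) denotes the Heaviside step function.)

F[g](ω) = \frac{\left(- i \omega - 14\right) e^{- 2 i \omega}}{\omega^{2} - 14 i \omega - 49}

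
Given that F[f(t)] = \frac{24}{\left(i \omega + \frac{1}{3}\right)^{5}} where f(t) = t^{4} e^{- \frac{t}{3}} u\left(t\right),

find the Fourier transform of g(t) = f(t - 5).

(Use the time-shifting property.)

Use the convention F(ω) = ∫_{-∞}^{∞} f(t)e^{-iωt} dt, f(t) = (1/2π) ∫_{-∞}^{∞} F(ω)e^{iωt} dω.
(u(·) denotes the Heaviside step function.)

F[g](ω) = \frac{5832 e^{- 5 i \omega}}{\left(3 i \omega + 1\right)^{5}}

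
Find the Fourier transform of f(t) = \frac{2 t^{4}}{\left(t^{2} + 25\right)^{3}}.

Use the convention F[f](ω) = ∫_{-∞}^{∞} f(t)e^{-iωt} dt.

F(ω) = \frac{\pi \left(25 \omega^{2} - 25 \left|{\omega}\right| + 3\right) e^{- 5 \left|{\omega}\right|}}{20}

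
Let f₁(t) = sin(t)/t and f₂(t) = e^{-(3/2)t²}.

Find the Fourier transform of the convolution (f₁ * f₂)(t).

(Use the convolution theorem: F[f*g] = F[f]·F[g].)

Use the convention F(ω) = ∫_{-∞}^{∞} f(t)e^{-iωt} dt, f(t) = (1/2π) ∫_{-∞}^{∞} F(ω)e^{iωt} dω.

F[f₁*f₂](ω) = \begin{cases} \frac{\sqrt{6} \pi^{\frac{3}{2}} e^{- \frac{\omega^{2}}{6}}}{3} & \text{for}\: \omega > -1 \wedge \omega < 1 \\0 & \text{otherwise} \end{cases}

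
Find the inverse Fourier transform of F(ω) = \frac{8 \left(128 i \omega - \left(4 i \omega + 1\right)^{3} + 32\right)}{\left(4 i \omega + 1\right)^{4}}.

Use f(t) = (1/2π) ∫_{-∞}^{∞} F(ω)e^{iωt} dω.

f(t) = 2 \left(t^{2} - 1\right) e^{- \frac{t}{4}} u\left(t\right)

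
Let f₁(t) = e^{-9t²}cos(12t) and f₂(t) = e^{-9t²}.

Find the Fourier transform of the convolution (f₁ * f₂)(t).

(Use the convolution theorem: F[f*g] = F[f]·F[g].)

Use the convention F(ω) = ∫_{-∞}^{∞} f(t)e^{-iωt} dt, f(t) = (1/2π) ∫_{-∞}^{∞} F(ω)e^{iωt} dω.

F[f₁*f₂](ω) = \frac{\pi \left(e^{\frac{4 \omega}{3}} + 1\right) e^{- \frac{\omega^{2}}{18} - \frac{2 \omega}{3} - 4}}{18}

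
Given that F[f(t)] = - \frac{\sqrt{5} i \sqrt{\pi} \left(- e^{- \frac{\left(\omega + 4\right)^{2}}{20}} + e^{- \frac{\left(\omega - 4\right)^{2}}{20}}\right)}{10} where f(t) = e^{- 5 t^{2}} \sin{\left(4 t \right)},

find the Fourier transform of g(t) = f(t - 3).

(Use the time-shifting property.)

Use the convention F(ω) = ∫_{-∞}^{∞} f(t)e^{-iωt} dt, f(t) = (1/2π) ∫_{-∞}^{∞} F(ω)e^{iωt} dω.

F[g](ω) = \frac{\sqrt{5} i \sqrt{\pi} \left(1 - e^{\frac{4 \omega}{5}}\right) e^{- \frac{\omega^{2}}{20} - \frac{2 \omega}{5} - 3 i \omega - \frac{4}{5}}}{10}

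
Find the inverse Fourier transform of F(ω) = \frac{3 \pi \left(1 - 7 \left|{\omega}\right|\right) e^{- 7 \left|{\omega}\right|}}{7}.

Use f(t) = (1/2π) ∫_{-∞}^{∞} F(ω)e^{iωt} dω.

f(t) = \frac{6 t^{2}}{\left(t^{2} + 49\right)^{2}}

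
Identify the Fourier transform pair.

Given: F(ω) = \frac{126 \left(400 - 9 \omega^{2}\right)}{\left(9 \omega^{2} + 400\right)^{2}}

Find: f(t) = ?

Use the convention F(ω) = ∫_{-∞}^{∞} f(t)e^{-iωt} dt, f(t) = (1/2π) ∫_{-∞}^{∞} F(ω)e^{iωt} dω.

f(t) = 7 e^{- \frac{20 \left|{t}\right|}{3}} \left|{t}\right|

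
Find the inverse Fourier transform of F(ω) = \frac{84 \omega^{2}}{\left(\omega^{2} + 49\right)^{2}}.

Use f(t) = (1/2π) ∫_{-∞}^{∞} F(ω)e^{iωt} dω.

f(t) = 3 \left(1 - 7 \left|{t}\right|\right) e^{- 7 \left|{t}\right|}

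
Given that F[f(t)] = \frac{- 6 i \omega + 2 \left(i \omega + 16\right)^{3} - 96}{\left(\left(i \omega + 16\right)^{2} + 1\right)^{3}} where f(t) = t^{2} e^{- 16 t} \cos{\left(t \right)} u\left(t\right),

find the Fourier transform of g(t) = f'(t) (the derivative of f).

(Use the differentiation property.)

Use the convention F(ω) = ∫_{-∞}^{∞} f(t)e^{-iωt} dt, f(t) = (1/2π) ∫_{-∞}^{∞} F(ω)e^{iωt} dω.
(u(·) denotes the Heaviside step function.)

F[g](ω) = - \frac{2 i \omega \left(3 i \omega - \left(i \omega + 16\right)^{3} + 48\right)}{\left(\left(i \omega + 16\right)^{2} + 1\right)^{3}}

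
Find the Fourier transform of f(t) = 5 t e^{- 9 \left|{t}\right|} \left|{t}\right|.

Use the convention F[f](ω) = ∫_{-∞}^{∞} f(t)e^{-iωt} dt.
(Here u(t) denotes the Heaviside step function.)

F(ω) = \frac{20 i \omega \left(\omega^{2} - 243\right)}{\left(\omega^{2} + 81\right)^{3}}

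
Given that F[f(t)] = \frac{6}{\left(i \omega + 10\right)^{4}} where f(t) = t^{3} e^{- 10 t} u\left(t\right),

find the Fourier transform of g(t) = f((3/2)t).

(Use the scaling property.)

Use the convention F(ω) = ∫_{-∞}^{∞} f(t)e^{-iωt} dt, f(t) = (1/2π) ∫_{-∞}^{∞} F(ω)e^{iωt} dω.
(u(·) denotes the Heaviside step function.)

F[g](ω) = \frac{81}{4 \left(i \omega + 15\right)^{4}}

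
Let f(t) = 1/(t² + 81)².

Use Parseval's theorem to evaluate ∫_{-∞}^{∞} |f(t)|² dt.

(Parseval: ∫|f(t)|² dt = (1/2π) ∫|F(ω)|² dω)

∫|f(t)|² dt = \frac{5 \pi}{76527504}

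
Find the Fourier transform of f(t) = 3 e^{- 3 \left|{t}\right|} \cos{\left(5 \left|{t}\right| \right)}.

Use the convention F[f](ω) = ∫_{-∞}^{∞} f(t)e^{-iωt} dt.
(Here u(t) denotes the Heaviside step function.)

F(ω) = \frac{18 \left(\omega^{2} + 34\right)}{\omega^{4} - 32 \omega^{2} + 1156}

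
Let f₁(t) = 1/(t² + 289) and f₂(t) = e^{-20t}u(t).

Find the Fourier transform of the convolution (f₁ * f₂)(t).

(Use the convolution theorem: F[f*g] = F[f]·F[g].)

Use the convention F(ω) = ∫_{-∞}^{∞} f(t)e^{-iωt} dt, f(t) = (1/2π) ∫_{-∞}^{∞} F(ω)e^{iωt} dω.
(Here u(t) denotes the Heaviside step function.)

F[f₁*f₂](ω) = \frac{\pi e^{- 17 \left|{\omega}\right|}}{17 \left(i \omega + 20\right)}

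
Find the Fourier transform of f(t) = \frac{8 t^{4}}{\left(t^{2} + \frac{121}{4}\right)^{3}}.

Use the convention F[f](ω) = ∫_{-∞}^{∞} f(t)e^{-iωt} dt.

F(ω) = \frac{\pi \left(121 \omega^{2} - 110 \left|{\omega}\right| + 12\right) e^{- \frac{11 \left|{\omega}\right|}{2}}}{22}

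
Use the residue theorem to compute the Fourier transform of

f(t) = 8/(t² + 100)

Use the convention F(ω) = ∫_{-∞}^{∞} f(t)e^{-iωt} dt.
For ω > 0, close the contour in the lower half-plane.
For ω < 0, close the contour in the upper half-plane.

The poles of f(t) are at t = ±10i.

Let g(z) = f(z)e^{-iωz}; for large |z| the factor e^{-iωz} decays in the lower half-plane when ω > 0 and in the upper half-plane when ω < 0.

Case ω > 0 (lower half-plane, clockwise contour ⇒ F(ω) = -2πi·ΣRes):
  Res_{z = - 10 i} g(z) = \frac{2 i e^{- 10 \omega}}{5}
  F(ω) = -2πi·ΣRes = \frac{4 \pi e^{- 10 \omega}}{5}

Case ω < 0 (upper half-plane, counterclockwise contour ⇒ F(ω) = +2πi·ΣRes):
  Res_{z = 10 i} g(z) = - \frac{2 i e^{10 \omega}}{5}
  F(ω) = 2πi·ΣRes = \frac{4 \pi e^{10 \omega}}{5}

Both cases combine into a single formula in |ω|:

F(ω) = \frac{4 \pi e^{- 10 \left|{\omega}\right|}}{5}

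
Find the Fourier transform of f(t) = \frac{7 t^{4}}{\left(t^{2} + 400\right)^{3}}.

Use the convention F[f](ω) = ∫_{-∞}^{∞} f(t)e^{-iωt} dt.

F(ω) = \frac{7 \pi \left(400 \omega^{2} - 100 \left|{\omega}\right| + 3\right) e^{- 20 \left|{\omega}\right|}}{160}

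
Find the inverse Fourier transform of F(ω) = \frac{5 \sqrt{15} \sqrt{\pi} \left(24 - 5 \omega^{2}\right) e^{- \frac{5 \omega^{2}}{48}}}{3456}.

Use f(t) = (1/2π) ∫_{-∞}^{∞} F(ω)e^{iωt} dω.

f(t) = t^{2} e^{- \frac{12 t^{2}}{5}}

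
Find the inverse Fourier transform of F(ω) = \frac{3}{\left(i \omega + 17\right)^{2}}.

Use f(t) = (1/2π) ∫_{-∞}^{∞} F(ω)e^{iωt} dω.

f(t) = 3 t e^{- 17 t} u\left(t\right)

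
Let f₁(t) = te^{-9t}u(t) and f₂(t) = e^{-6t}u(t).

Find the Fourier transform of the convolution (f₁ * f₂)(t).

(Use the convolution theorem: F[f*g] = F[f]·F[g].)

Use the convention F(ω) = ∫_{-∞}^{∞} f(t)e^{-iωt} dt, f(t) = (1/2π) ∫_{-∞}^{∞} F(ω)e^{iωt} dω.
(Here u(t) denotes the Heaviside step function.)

F[f₁*f₂](ω) = \frac{1}{\left(i \omega + 6\right) \left(i \omega + 9\right)^{2}}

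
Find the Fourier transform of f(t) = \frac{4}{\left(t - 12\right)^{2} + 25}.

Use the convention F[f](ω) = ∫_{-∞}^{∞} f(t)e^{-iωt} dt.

F(ω) = \frac{4 \pi e^{- 12 i \omega - 5 \left|{\omega}\right|}}{5}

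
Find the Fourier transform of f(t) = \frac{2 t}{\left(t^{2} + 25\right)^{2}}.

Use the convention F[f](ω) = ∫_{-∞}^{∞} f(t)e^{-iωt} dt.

F(ω) = - \frac{i \pi \omega e^{- 5 \left|{\omega}\right|}}{5}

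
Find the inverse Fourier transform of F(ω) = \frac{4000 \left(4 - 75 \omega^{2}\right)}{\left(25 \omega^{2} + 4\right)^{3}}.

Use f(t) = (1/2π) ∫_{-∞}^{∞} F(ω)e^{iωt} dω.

f(t) = 4 t^{2} e^{- \frac{2 \left|{t}\right|}{5}}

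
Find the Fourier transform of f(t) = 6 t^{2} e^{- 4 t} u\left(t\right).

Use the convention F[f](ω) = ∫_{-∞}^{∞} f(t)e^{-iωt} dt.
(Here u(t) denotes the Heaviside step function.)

F(ω) = \frac{12}{\left(i \omega + 4\right)^{3}}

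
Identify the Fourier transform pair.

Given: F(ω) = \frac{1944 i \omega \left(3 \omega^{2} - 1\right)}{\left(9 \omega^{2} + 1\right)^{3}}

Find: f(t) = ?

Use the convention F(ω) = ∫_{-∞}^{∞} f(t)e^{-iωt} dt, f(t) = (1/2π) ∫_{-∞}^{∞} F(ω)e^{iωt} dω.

f(t) = 2 t e^{- \frac{\left|{t}\right|}{3}} \left|{t}\right|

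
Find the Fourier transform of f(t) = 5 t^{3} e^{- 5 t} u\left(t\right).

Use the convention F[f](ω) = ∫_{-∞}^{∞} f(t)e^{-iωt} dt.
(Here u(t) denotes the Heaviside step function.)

F(ω) = \frac{30}{\left(i \omega + 5\right)^{4}}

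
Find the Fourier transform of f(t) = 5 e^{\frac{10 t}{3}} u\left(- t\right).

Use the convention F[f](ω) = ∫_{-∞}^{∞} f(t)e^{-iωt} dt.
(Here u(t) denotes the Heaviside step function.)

F(ω) = - \frac{15}{3 i \omega - 10}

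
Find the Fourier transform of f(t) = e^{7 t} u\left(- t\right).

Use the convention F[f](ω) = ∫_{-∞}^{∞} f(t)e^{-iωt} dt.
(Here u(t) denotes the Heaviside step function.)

F(ω) = \frac{i}{\omega + 7 i}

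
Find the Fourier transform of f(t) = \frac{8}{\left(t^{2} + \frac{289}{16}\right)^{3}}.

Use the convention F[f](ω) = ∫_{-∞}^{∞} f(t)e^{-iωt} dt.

F(ω) = \frac{64 \pi \left(289 \omega^{2} + 204 \left|{\omega}\right| + 48\right) e^{- \frac{17 \left|{\omega}\right|}{4}}}{1419857}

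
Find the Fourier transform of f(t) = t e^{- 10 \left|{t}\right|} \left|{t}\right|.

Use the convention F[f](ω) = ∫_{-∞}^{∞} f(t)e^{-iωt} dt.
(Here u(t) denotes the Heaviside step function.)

F(ω) = \frac{4 i \omega \left(\omega^{2} - 300\right)}{\left(\omega^{2} + 100\right)^{3}}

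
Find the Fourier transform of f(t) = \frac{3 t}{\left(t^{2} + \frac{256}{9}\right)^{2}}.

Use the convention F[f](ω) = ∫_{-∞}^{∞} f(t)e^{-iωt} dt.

F(ω) = - \frac{9 i \pi \omega e^{- \frac{16 \left|{\omega}\right|}{3}}}{32}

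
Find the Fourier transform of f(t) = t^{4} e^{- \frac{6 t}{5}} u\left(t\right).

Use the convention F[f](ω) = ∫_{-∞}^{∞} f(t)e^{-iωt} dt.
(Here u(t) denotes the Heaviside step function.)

F(ω) = \frac{75000}{\left(5 i \omega + 6\right)^{5}}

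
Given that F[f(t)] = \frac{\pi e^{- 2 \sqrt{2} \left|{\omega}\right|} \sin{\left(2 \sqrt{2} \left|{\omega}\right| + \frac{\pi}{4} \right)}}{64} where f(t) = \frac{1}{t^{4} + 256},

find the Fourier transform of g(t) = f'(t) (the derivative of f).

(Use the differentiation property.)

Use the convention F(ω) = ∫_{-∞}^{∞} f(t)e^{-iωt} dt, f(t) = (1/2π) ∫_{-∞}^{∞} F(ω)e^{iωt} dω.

F[g](ω) = \frac{i \pi \omega e^{- 2 \sqrt{2} \left|{\omega}\right|} \sin{\left(2 \sqrt{2} \left|{\omega}\right| + \frac{\pi}{4} \right)}}{64}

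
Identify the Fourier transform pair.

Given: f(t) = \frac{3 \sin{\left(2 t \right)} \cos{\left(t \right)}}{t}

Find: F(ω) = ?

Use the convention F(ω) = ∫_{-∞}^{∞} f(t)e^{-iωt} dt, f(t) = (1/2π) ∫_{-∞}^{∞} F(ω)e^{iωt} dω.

F(ω) = \begin{cases} 3 \pi & \text{for}\: \omega > -1 \wedge \omega < 1 \\\frac{3 \pi}{2} & \text{for}\: \omega > -3 \wedge \omega < 3 \\0 & \text{otherwise} \end{cases}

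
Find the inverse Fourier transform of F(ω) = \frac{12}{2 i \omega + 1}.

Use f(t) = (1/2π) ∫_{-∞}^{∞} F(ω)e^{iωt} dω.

f(t) = 6 e^{- \frac{t}{2}} u\left(t\right)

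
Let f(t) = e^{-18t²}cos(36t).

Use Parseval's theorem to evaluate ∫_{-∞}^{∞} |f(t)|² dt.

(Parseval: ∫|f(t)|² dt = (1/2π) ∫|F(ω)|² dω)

∫|f(t)|² dt = \frac{\sqrt{\pi} \left(1 + e^{36}\right)}{12 e^{36}}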